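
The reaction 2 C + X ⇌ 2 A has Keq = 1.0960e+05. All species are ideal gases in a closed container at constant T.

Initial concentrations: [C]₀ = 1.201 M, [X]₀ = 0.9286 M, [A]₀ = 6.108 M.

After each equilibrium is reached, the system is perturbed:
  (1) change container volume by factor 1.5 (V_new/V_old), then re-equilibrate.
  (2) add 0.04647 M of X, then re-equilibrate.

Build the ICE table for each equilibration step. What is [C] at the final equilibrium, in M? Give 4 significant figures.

[C]_eq = 0.0277 M

Q₀ = 27.85 vs Keq = 1.0960e+05 ⇒ Q<K, forward
Step 1:
                  C         X         A
  I           1.201    0.9286     6.108
  C          -1.164   -0.5818     1.164
  E          0.0373    0.3468     7.272
  solve Keq expr → x = 0.5818; check Q = 1.0960e+05
Then change container volume by factor 1.5 (V_new/V_old).
Step 2:
                  C         X         A
  I         0.02487    0.2312     4.848
  C         0.00538   0.00269  -0.00538
  E         0.03025    0.2339     4.842
  solve Keq expr → x = -0.00269; check Q = 1.0960e+05
Then add 0.04647 M of X.
Step 3:
                  C         X         A
  I         0.03025    0.2803     4.842
  C       -0.002543 -0.001272  0.002543
  E          0.0277    0.2791     4.845
  solve Keq expr → x = 0.001272; check Q = 1.0960e+05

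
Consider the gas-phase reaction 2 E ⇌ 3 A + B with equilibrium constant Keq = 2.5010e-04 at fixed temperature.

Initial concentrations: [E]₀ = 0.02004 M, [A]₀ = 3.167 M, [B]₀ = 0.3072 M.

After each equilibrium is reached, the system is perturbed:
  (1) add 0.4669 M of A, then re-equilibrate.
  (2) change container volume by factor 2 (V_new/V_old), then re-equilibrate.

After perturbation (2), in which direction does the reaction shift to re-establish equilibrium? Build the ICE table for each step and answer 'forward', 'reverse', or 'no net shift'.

Direction: forward

Q₀ = 2.4298e+04 vs Keq = 2.5010e-04 ⇒ Q>K, reverse
Step 1:
                    E           A           B
  Initial     0.02004       3.167      0.3072
  Change       0.6144     -0.9216     -0.3072
  Equil        0.6344       2.245  8.8915e-06
  solve Keq expr → x = -0.3072; check Q = 2.5010e-04
Then add 0.4669 M of A.
Step 2:
                    E           A           B
  Initial      0.6344       2.712  8.8915e-06
  Change   7.6930e-06 -1.1539e-05 -3.8465e-06
  Equil        0.6344       2.712  5.0450e-06
  solve Keq expr → x = -3.8465e-06; check Q = 2.5010e-04
Then change container volume by factor 2 (V_new/V_old).
Step 3:
                    E           A           B
  Initial      0.3172       1.356  2.5225e-06
  Change  -1.5132e-05  2.2698e-05  7.5660e-06
  Equil        0.3172       1.356  1.0089e-05
  solve Keq expr → x = 7.5660e-06; check Q = 2.5010e-04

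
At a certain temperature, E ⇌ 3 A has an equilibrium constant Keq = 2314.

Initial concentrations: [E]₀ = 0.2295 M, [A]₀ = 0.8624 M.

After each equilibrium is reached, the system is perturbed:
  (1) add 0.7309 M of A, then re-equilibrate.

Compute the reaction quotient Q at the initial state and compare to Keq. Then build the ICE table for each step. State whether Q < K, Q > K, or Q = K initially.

Q₀ = 2.795 vs Keq = 2314 ⇒ Q<K, forward
Step 1:
                  E         A
  I          0.2295    0.8624
  C         -0.2279    0.6837
  E        0.001597     1.546
  solve Keq expr → x = 0.2279; check Q = 2314
Then add 0.7309 M of A.
Step 2:
                  E         A
  I        0.001597     2.277
  C        0.003436  -0.01031
  E        0.005033     2.267
  solve Keq expr → x = -0.003436; check Q = 2314

Q₀ = 2.795; Q < K (proceeds forward)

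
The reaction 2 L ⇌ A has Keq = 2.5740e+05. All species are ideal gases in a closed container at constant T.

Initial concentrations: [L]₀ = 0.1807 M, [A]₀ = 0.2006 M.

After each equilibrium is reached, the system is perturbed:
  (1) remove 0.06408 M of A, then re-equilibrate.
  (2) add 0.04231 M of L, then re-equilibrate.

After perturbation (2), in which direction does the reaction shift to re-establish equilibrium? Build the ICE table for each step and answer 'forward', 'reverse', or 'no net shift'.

Direction: forward

Q₀ = 6.143 vs Keq = 2.5740e+05 ⇒ Q<K, forward
Step 1:
                    L           A
  Initial      0.1807      0.2006
  Change      -0.1796     0.08982
  Equil      0.001062      0.2904
  solve Keq expr → x = 0.08982; check Q = 2.5740e+05
Then remove 0.06408 M of A.
Step 2:
                    L           A
  Initial    0.001062      0.2263
  Change  -1.2435e-04  6.2176e-05
  Equil    9.3785e-04      0.2264
  solve Keq expr → x = 6.2176e-05; check Q = 2.5740e+05
Then add 0.04231 M of L.
Step 3:
                    L           A
  Initial     0.04325      0.2264
  Change     -0.04227     0.02113
  Equil    9.8065e-04      0.2475
  solve Keq expr → x = 0.02113; check Q = 2.5740e+05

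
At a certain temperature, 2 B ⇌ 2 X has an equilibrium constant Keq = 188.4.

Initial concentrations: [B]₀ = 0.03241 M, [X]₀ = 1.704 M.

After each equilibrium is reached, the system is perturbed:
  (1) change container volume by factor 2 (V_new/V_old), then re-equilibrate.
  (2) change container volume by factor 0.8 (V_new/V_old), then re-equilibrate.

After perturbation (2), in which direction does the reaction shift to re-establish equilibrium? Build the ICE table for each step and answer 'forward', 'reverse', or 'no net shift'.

Direction: no net shift

Q₀ = 2764 vs Keq = 188.4 ⇒ Q>K, reverse
Step 1:
                   B          X
  Initial    0.03241      1.704
  Change     0.08551   -0.08551
  Equil       0.1179      1.618
  solve Keq expr → x = -0.04275; check Q = 188.4
Then change container volume by factor 2 (V_new/V_old).
Step 2:
                   B          X
  Initial    0.05896     0.8092
  Change           0          0
  Equil      0.05896     0.8092
  solve Keq expr → x = 0; check Q = 188.4
Then change container volume by factor 0.8 (V_new/V_old).
Step 3:
                   B          X
  Initial     0.0737      1.012
  Change           0          0
  Equil       0.0737      1.012
  solve Keq expr → x = 0; check Q = 188.4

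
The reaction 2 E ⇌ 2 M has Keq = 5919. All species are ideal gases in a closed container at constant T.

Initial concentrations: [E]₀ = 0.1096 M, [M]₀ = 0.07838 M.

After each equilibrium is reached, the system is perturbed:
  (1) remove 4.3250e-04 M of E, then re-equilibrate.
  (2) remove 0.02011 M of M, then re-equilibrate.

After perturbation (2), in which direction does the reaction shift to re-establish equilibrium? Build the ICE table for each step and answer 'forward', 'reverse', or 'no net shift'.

Q₀ = 0.5114 vs Keq = 5919 ⇒ Q<K, forward
Step 1:
                  E         M
  init       0.1096   0.07838
  Δ         -0.1072    0.1072
  eq       0.002412    0.1856
  solve Keq expr → x = 0.05359; check Q = 5919
Then remove 4.3250e-04 M of E.
Step 2:
                  E         M
  init      0.00198    0.1856
  Δ       4.2695e-04 -4.2695e-04
  eq       0.002406    0.1851
  solve Keq expr → x = -2.1348e-04; check Q = 5919
Then remove 0.02011 M of M.
Step 3:
                  E         M
  init     0.002406     0.165
  Δ       -2.5804e-04 2.5804e-04
  eq       0.002148    0.1653
  solve Keq expr → x = 1.2902e-04; check Q = 5919

Direction: forward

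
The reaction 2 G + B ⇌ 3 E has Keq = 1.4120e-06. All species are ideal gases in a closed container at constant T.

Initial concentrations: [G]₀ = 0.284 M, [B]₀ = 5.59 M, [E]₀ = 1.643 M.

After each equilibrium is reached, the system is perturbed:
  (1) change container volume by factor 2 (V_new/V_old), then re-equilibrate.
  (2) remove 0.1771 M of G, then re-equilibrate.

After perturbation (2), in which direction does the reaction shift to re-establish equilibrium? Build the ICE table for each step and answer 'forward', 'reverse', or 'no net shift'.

Q₀ = 9.837 vs Keq = 1.4120e-06 ⇒ Q>K, reverse
Step 1:
                   G          B          E
  I            0.284       5.59      1.643
  C            1.079     0.5393     -1.618
  E            1.363      6.129    0.02523
  solve Keq expr → x = -0.5393; check Q = 1.4120e-06
Then change container volume by factor 2 (V_new/V_old).
Step 2:
                   G          B          E
  I           0.6813      3.065    0.01262
  C                0          0          0
  E           0.6813      3.065    0.01262
  solve Keq expr → x = 0; check Q = 1.4120e-06
Then remove 0.1771 M of G.
Step 3:
                   G          B          E
  I           0.5042      3.065    0.01262
  C         0.001515 7.5758e-04  -0.002273
  E           0.5057      3.065    0.01034
  solve Keq expr → x = -7.5758e-04; check Q = 1.4120e-06

Direction: reverse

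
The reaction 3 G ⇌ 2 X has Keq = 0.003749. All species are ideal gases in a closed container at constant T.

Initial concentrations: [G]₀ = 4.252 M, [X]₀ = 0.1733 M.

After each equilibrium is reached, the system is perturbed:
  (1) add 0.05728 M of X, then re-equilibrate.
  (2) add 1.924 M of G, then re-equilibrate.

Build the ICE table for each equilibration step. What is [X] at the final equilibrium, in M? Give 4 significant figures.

Q₀ = 3.9068e-04 vs Keq = 0.003749 ⇒ Q<K, forward
Step 1:
                  G         X
  Initial     4.252    0.1733
  Change    -0.4271    0.2847
  Equil       3.825     0.458
  solve Keq expr → x = 0.1424; check Q = 0.003749
Then add 0.05728 M of X.
Step 2:
                  G         X
  Initial     3.825    0.5153
  Change    0.06762  -0.04508
  Equil       3.893    0.4702
  solve Keq expr → x = -0.02254; check Q = 0.003749
Then add 1.924 M of G.
Step 3:
                  G         X
  Initial     5.817    0.4702
  Change    -0.4397    0.2932
  Equil       5.377    0.7634
  solve Keq expr → x = 0.1466; check Q = 0.003749

[X]_eq = 0.7634 M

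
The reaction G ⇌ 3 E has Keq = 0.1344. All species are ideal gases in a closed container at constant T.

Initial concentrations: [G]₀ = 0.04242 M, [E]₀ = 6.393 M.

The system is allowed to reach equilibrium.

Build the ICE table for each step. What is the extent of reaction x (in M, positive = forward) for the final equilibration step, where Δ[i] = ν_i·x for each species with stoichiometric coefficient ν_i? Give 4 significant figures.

x = -1.917 M

Q₀ = 6159 vs Keq = 0.1344 ⇒ Q>K, reverse
Step 1:
                    G           E
  init        0.04242       6.393
  Δ             1.917      -5.752
  eq             1.96       0.641
  solve Keq expr → x = -1.917; check Q = 0.1344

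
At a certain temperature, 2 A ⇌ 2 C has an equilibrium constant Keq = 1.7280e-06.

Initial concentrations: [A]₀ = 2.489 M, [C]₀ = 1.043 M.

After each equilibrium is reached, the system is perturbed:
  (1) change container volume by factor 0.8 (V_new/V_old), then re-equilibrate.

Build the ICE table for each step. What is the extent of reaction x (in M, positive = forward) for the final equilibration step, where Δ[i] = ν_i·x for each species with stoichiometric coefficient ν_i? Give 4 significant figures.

Q₀ = 0.1756 vs Keq = 1.7280e-06 ⇒ Q>K, reverse
Step 1:
                  A         C
  Initial     2.489     1.043
  Change      1.038    -1.038
  Equil       3.527  0.004637
  solve Keq expr → x = -0.5192; check Q = 1.7280e-06
Then change container volume by factor 0.8 (V_new/V_old).
Step 2:
                  A         C
  Initial     4.409  0.005796
  Change          0         0
  Equil       4.409  0.005796
  solve Keq expr → x = 0; check Q = 1.7280e-06

x = 0 M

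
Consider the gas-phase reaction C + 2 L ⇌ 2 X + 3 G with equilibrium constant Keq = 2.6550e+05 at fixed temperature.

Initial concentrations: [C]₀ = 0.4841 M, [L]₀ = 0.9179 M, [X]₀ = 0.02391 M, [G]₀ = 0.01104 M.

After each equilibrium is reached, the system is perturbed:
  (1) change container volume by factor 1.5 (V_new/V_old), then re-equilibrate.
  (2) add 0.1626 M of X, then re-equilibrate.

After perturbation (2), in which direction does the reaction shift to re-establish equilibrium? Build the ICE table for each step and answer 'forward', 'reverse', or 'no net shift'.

Q₀ = 1.8860e-09 vs Keq = 2.6550e+05 ⇒ Q<K, forward
Step 1:
                  C         L         X         G
  init       0.4841    0.9179   0.02391   0.01104
  Δ         -0.4511   -0.9021    0.9021     1.353
  eq        0.03303   0.01576    0.9261     1.364
  solve Keq expr → x = 0.4511; check Q = 2.6550e+05
Then change container volume by factor 1.5 (V_new/V_old).
Step 2:
                  C         L         X         G
  init      0.02202   0.01051    0.6174    0.9095
  Δ       -0.001572 -0.003144  0.003144  0.004715
  eq        0.02045  0.007362    0.6205    0.9142
  solve Keq expr → x = 0.001572; check Q = 2.6550e+05
Then add 0.1626 M of X.
Step 3:
                  C         L         X         G
  init      0.02045  0.007362    0.7831    0.9142
  Δ       8.4299e-04  0.001686 -0.001686 -0.002529
  eq        0.02129  0.009048    0.7814    0.9117
  solve Keq expr → x = -8.4299e-04; check Q = 2.6550e+05

Direction: reverse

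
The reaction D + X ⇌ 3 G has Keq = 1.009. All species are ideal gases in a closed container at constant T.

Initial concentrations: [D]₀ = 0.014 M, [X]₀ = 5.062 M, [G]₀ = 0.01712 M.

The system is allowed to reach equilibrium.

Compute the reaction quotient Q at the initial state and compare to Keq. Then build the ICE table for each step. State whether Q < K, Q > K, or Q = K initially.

Q₀ = 7.0805e-05 vs Keq = 1.009 ⇒ Q<K, forward
Step 1:
                    D           X           G
  init          0.014       5.062     0.01712
  Δ          -0.01396    -0.01396     0.04188
  eq       4.0320e-05       5.048       0.059
  solve Keq expr → x = 0.01396; check Q = 1.009

Q₀ = 7.0805e-05; Q < K (proceeds forward)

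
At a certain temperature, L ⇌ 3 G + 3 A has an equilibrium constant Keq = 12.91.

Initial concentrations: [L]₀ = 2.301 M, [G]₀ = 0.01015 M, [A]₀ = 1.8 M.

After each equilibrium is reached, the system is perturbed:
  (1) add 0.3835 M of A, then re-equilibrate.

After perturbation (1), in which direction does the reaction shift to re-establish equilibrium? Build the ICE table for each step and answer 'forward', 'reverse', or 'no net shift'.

Q₀ = 2.6503e-06 vs Keq = 12.91 ⇒ Q<K, forward
Step 1:
                    L           G           A
  I             2.301     0.01015         1.8
  C           -0.3426       1.028       1.028
  E             1.958       1.038       2.828
  solve Keq expr → x = 0.3426; check Q = 12.91
Then add 0.3835 M of A.
Step 2:
                    L           G           A
  I             1.958       1.038       3.211
  C           0.03069    -0.09208    -0.09208
  E             1.989      0.9458       3.119
  solve Keq expr → x = -0.03069; check Q = 12.91

Direction: reverse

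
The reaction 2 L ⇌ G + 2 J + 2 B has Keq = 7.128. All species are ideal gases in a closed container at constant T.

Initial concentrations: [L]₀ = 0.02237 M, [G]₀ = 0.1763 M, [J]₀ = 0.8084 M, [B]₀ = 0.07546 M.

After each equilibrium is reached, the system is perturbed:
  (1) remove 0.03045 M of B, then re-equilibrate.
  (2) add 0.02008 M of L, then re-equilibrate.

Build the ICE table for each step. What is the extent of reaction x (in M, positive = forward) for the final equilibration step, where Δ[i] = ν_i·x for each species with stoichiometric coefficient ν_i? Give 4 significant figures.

Q₀ = 1.311 vs Keq = 7.128 ⇒ Q<K, forward
Step 1:
                   L          G          J          B
  init       0.02237     0.1763     0.8084    0.07546
  Δ         -0.01105   0.005524    0.01105    0.01105
  eq         0.01132     0.1818     0.8194    0.08651
  solve Keq expr → x = 0.005524; check Q = 7.128
Then remove 0.03045 M of B.
Step 2:
                   L          G          J          B
  init       0.01132     0.1818     0.8194    0.05606
  Δ        -0.003462   0.001731   0.003462   0.003462
  eq         0.00786     0.1836     0.8229    0.05952
  solve Keq expr → x = 0.001731; check Q = 7.128
Then add 0.02008 M of L.
Step 3:
                   L          G          J          B
  init       0.02794     0.1836     0.8229    0.05952
  Δ         -0.01734   0.008668    0.01734    0.01734
  eq          0.0106     0.1922     0.8402    0.07686
  solve Keq expr → x = 0.008668; check Q = 7.128

x = 0.008668 M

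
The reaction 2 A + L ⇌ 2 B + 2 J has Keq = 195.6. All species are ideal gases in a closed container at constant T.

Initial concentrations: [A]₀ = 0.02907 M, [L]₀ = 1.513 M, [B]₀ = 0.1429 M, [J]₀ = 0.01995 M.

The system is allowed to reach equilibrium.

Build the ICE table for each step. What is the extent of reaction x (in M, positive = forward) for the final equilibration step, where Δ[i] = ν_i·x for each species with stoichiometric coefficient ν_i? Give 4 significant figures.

x = 0.01429 M

Q₀ = 0.006357 vs Keq = 195.6 ⇒ Q<K, forward
Step 1:
                  A         L         B         J
  init      0.02907     1.513    0.1429   0.01995
  Δ        -0.02858  -0.01429   0.02858   0.02858
  eq      4.8610e-04     1.499    0.1715   0.04853
  solve Keq expr → x = 0.01429; check Q = 195.6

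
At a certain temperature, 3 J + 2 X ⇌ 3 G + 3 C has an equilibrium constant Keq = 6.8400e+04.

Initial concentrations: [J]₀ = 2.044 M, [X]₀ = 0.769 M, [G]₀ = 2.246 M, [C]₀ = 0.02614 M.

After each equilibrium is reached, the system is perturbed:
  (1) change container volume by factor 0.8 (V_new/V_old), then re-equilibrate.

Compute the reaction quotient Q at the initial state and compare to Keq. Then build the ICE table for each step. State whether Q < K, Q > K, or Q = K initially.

Q₀ = 4.0073e-05; Q < K (proceeds forward)

Q₀ = 4.0073e-05 vs Keq = 6.8400e+04 ⇒ Q<K, forward
Step 1:
                  J         X         G         C
  I           2.044     0.769     2.246   0.02614
  C          -1.107   -0.7378     1.107     1.107
  E          0.9373   0.03119     3.353     1.133
  solve Keq expr → x = 0.3689; check Q = 6.8400e+04
Then change container volume by factor 0.8 (V_new/V_old).
Step 2:
                  J         X         G         C
  I           1.172   0.03899     4.191     1.416
  C        0.005875  0.003917 -0.005875 -0.005875
  E           1.177    0.0429     4.185      1.41
  solve Keq expr → x = -0.001958; check Q = 6.8400e+04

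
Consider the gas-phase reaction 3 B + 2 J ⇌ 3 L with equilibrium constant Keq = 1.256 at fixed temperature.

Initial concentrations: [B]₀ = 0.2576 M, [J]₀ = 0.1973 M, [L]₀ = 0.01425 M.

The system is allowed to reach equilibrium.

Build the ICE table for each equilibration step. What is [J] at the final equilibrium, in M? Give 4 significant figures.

Q₀ = 0.004349 vs Keq = 1.256 ⇒ Q<K, forward
Step 1:
                   B          J          L
  Initial     0.2576     0.1973    0.01425
  Change     -0.0519    -0.0346     0.0519
  Equil       0.2057     0.1627    0.06615
  solve Keq expr → x = 0.0173; check Q = 1.256

[J]_eq = 0.1627 M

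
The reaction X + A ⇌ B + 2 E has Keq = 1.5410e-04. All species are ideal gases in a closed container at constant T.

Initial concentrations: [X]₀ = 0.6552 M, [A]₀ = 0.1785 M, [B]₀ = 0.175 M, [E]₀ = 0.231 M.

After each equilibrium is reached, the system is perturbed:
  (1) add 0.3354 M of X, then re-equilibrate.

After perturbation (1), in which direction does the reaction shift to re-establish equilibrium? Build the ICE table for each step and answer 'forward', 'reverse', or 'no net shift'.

Q₀ = 0.07985 vs Keq = 1.5410e-04 ⇒ Q>K, reverse
Step 1:
                  X         A         B         E
  init       0.6552    0.1785     0.175     0.231
  Δ          0.1046    0.1046   -0.1046   -0.2093
  eq         0.7598    0.2831   0.07035   0.02171
  solve Keq expr → x = -0.1046; check Q = 1.5410e-04
Then add 0.3354 M of X.
Step 2:
                  X         A         B         E
  init        1.095    0.2831   0.07035   0.02171
  Δ       -0.001945 -0.001945  0.001945   0.00389
  eq          1.093    0.2812    0.0723    0.0256
  solve Keq expr → x = 0.001945; check Q = 1.5410e-04

Direction: forward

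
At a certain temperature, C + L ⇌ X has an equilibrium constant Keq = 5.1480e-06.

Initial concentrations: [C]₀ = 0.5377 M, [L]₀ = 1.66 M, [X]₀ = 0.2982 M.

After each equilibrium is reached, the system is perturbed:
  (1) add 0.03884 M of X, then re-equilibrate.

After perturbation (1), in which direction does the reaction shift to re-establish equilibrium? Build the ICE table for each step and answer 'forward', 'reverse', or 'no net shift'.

Q₀ = 0.3341 vs Keq = 5.1480e-06 ⇒ Q>K, reverse
Step 1:
                   C          L          X
  Initial     0.5377       1.66     0.2982
  Change      0.2982     0.2982    -0.2982
  Equil       0.8359      1.958 8.4264e-06
  solve Keq expr → x = -0.2982; check Q = 5.1480e-06
Then add 0.03884 M of X.
Step 2:
                   C          L          X
  Initial     0.8359      1.958    0.03885
  Change     0.03884    0.03884   -0.03884
  Equil       0.8747      1.997 8.9929e-06
  solve Keq expr → x = -0.03884; check Q = 5.1480e-06

Direction: reverse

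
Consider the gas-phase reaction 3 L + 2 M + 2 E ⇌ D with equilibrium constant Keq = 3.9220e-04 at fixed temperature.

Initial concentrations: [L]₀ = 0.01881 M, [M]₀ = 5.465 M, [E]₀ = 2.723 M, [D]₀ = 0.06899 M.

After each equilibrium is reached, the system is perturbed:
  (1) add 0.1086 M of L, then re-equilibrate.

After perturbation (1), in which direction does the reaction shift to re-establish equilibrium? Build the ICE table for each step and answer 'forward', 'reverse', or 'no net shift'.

Direction: forward

Q₀ = 46.81 vs Keq = 3.9220e-04 ⇒ Q>K, reverse
Step 1:
                    L           M           E           D
  init        0.01881       5.465       2.723     0.06899
  Δ            0.2036      0.1358      0.1358    -0.06788
  eq           0.2225       5.601       2.859    0.001107
  solve Keq expr → x = -0.06788; check Q = 3.9220e-04
Then add 0.1086 M of L.
Step 2:
                    L           M           E           D
  init         0.3311       5.601       2.859    0.001107
  Δ         -0.006903   -0.004602   -0.004602    0.002301
  eq           0.3242       5.596       2.854    0.003408
  solve Keq expr → x = 0.002301; check Q = 3.9220e-04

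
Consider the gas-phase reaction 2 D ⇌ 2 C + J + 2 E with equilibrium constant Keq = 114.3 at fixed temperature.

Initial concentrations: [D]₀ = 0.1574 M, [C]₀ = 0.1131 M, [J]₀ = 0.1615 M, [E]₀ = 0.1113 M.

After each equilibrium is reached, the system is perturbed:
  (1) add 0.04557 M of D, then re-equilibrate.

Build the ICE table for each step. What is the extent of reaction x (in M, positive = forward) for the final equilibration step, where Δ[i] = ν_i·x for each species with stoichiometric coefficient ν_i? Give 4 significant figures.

x = 0.0221 M

Q₀ = 0.001033 vs Keq = 114.3 ⇒ Q<K, forward
Step 1:
                   D          C          J          E
  Initial     0.1574     0.1131     0.1615     0.1113
  Change     -0.1542     0.1542    0.07708     0.1542
  Equil     0.003241     0.2673     0.2386     0.2655
  solve Keq expr → x = 0.07708; check Q = 114.3
Then add 0.04557 M of D.
Step 2:
                   D          C          J          E
  Initial    0.04881     0.2673     0.2386     0.2655
  Change    -0.04421    0.04421     0.0221    0.04421
  Equil     0.004606     0.3115     0.2607     0.3097
  solve Keq expr → x = 0.0221; check Q = 114.3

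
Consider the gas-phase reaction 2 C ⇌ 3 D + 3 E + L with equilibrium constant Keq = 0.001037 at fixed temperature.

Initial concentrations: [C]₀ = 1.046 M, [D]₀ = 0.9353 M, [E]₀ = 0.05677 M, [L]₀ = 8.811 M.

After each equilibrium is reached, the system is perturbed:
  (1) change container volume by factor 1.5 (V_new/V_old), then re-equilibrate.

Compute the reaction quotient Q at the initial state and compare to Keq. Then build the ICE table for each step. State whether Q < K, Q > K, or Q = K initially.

Q₀ = 0.001206 vs Keq = 0.001037 ⇒ Q>K, reverse
Step 1:
                    C           D           E           L
  Initial       1.046      0.9353     0.05677       8.811
  Change     0.001713   -0.002569   -0.002569 -8.5647e-04
  Equil         1.048      0.9327      0.0542        8.81
  solve Keq expr → x = -8.5647e-04; check Q = 0.001037
Then change container volume by factor 1.5 (V_new/V_old).
Step 2:
                    C           D           E           L
  Initial      0.6985      0.6218     0.03613       5.873
  Change     -0.02016     0.03025     0.03025     0.01008
  Equil        0.6783      0.6521     0.06638       5.884
  solve Keq expr → x = 0.01008; check Q = 0.001037

Q₀ = 0.001206; Q > K (proceeds reverse)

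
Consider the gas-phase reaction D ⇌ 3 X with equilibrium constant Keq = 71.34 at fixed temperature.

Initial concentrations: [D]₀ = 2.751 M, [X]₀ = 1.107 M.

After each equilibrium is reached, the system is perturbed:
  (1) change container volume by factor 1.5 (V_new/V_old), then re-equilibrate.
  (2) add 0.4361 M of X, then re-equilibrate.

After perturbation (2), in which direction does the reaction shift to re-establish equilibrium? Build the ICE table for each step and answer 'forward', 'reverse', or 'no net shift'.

Q₀ = 0.4931 vs Keq = 71.34 ⇒ Q<K, forward
Step 1:
                  D         X
  I           2.751     1.107
  C          -1.223      3.67
  E           1.528     4.777
  solve Keq expr → x = 1.223; check Q = 71.34
Then change container volume by factor 1.5 (V_new/V_old).
Step 2:
                  D         X
  I           1.019     3.184
  C         -0.2207    0.6621
  E          0.7978     3.847
  solve Keq expr → x = 0.2207; check Q = 71.34
Then add 0.4361 M of X.
Step 3:
                  D         X
  I          0.7978     4.283
  C         0.09591   -0.2877
  E          0.8937     3.995
  solve Keq expr → x = -0.09591; check Q = 71.34

Direction: reverse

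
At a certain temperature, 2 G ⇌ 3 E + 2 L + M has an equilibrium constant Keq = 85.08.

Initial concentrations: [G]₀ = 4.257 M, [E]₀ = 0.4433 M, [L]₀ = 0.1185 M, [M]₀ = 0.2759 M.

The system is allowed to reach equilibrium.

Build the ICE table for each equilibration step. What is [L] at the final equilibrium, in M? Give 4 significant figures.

Q₀ = 1.8624e-05 vs Keq = 85.08 ⇒ Q<K, forward
Step 1:
                    G           E           L           M
  I             4.257      0.4433      0.1185      0.2759
  C            -2.178       3.267       2.178       1.089
  E             2.079        3.71       2.297       1.365
  solve Keq expr → x = 1.089; check Q = 85.08

[L]_eq = 2.297 M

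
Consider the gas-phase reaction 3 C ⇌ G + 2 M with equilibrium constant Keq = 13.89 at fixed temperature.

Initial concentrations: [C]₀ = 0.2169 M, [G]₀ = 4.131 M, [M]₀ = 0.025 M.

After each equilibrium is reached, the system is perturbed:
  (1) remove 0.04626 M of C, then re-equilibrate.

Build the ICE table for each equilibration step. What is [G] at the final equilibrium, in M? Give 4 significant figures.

Q₀ = 0.253 vs Keq = 13.89 ⇒ Q<K, forward
Step 1:
                  C         G         M
  I          0.2169     4.131     0.025
  C        -0.08854   0.02951   0.05903
  E          0.1284     4.161   0.08403
  solve Keq expr → x = 0.02951; check Q = 13.89
Then remove 0.04626 M of C.
Step 2:
                  C         G         M
  I          0.0821     4.161   0.08403
  C         0.02707 -0.009024  -0.01805
  E          0.1092     4.151   0.06598
  solve Keq expr → x = -0.009024; check Q = 13.89

[G]_eq = 4.151 M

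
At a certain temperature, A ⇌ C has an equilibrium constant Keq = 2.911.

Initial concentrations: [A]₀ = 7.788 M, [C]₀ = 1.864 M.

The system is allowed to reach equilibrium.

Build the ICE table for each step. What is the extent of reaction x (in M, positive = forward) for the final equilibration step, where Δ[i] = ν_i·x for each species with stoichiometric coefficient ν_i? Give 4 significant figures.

x = 5.32 M

Q₀ = 0.2393 vs Keq = 2.911 ⇒ Q<K, forward
Step 1:
                  A         C
  Initial     7.788     1.864
  Change      -5.32      5.32
  Equil       2.468     7.184
  solve Keq expr → x = 5.32; check Q = 2.911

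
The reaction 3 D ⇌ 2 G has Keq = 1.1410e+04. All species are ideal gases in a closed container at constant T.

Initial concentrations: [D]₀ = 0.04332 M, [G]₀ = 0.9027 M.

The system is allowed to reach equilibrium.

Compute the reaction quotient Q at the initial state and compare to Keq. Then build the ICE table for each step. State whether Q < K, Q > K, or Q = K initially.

Q₀ = 1.0024e+04 vs Keq = 1.1410e+04 ⇒ Q<K, forward
Step 1:
                   D          G
  Initial    0.04332     0.9027
  Change   -0.001794   0.001196
  Equil      0.04153     0.9039
  solve Keq expr → x = 5.9809e-04; check Q = 1.1410e+04

Q₀ = 1.0024e+04; Q < K (proceeds forward)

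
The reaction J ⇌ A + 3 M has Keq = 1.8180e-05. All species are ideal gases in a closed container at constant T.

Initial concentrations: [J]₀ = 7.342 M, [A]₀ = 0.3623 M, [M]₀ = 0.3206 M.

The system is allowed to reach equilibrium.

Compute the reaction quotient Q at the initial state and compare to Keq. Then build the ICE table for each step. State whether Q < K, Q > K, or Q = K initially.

Q₀ = 0.001626; Q > K (proceeds reverse)

Q₀ = 0.001626 vs Keq = 1.8180e-05 ⇒ Q>K, reverse
Step 1:
                   J          A          M
  I            7.342     0.3623     0.3206
  C          0.08078   -0.08078    -0.2423
  E            7.423     0.2815    0.07826
  solve Keq expr → x = -0.08078; check Q = 1.8180e-05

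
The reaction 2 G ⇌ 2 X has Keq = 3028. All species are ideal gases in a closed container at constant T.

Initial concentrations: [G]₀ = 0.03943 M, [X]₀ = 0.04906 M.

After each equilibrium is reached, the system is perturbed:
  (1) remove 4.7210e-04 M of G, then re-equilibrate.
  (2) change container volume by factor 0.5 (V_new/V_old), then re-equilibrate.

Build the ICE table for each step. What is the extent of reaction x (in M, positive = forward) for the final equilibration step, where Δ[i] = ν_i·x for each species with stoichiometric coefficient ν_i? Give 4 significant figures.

x = 0 M

Q₀ = 1.548 vs Keq = 3028 ⇒ Q<K, forward
Step 1:
                  G         X
  I         0.03943   0.04906
  C        -0.03785   0.03785
  E        0.001579   0.08691
  solve Keq expr → x = 0.01893; check Q = 3028
Then remove 4.7210e-04 M of G.
Step 2:
                  G         X
  I        0.001107   0.08691
  C       4.6367e-04 -4.6367e-04
  E        0.001571   0.08645
  solve Keq expr → x = -2.3184e-04; check Q = 3028
Then change container volume by factor 0.5 (V_new/V_old).
Step 3:
                  G         X
  I        0.003142    0.1729
  C               0         0
  E        0.003142    0.1729
  solve Keq expr → x = 0; check Q = 3028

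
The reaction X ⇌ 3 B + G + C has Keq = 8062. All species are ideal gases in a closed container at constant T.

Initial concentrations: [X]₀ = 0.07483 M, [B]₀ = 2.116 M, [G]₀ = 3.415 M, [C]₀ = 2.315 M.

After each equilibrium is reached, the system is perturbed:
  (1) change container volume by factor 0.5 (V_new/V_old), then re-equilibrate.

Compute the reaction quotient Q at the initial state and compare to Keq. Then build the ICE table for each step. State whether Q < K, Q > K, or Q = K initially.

Q₀ = 1001 vs Keq = 8062 ⇒ Q<K, forward
Step 1:
                  X         B         G         C
  I         0.07483     2.116     3.415     2.315
  C        -0.06231    0.1869   0.06231   0.06231
  E         0.01252     2.303     3.477     2.377
  solve Keq expr → x = 0.06231; check Q = 8062
Then change container volume by factor 0.5 (V_new/V_old).
Step 2:
                  X         B         G         C
  I         0.02505     4.606     6.955     4.755
  C          0.2124   -0.6372   -0.2124   -0.2124
  E          0.2374     3.969     6.742     4.542
  solve Keq expr → x = -0.2124; check Q = 8062

Q₀ = 1001; Q < K (proceeds forward)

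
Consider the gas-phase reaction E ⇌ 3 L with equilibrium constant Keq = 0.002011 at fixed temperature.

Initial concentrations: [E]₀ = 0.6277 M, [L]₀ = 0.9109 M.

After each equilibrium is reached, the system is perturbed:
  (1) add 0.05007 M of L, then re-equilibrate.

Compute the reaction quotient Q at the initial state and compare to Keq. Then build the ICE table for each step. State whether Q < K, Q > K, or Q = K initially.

Q₀ = 1.204 vs Keq = 0.002011 ⇒ Q>K, reverse
Step 1:
                    E           L
  init         0.6277      0.9109
  Δ            0.2631     -0.7894
  eq           0.8908      0.1215
  solve Keq expr → x = -0.2631; check Q = 0.002011
Then add 0.05007 M of L.
Step 2:
                    E           L
  init         0.8908      0.1715
  Δ           0.01644    -0.04933
  eq           0.9073      0.1222
  solve Keq expr → x = -0.01644; check Q = 0.002011

Q₀ = 1.204; Q > K (proceeds reverse)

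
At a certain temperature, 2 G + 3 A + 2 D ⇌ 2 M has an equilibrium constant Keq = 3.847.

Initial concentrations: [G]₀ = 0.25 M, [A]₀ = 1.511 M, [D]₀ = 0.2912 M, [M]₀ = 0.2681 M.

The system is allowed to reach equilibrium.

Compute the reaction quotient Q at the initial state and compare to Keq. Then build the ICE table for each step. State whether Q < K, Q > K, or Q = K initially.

Q₀ = 3.931; Q > K (proceeds reverse)

Q₀ = 3.931 vs Keq = 3.847 ⇒ Q>K, reverse
Step 1:
                  G         A         D         M
  init         0.25     1.511    0.2912    0.2681
  Δ       8.5713e-04  0.001286 8.5713e-04 -8.5713e-04
  eq         0.2509     1.512    0.2921    0.2672
  solve Keq expr → x = -4.2857e-04; check Q = 3.847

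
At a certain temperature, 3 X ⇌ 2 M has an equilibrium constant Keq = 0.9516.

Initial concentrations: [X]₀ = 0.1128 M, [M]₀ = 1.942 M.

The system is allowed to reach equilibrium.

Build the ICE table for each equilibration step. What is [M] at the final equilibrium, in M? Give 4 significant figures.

[M]_eq = 1.236 M

Q₀ = 2628 vs Keq = 0.9516 ⇒ Q>K, reverse
Step 1:
                  X         M
  Initial    0.1128     1.942
  Change      1.058   -0.7056
  Equil       1.171     1.236
  solve Keq expr → x = -0.3528; check Q = 0.9516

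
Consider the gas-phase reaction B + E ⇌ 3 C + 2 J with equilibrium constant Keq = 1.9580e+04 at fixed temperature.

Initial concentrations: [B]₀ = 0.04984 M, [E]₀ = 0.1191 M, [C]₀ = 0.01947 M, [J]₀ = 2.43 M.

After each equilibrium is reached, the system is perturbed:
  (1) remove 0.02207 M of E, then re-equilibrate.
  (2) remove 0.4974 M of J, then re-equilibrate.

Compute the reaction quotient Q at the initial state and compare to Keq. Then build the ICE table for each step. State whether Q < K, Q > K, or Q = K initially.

Q₀ = 0.007342; Q < K (proceeds forward)

Q₀ = 0.007342 vs Keq = 1.9580e+04 ⇒ Q<K, forward
Step 1:
                   B          E          C          J
  Initial    0.04984     0.1191    0.01947       2.43
  Change    -0.04982   -0.04982     0.1495    0.09963
  Equil   2.2737e-05    0.06928     0.1689       2.53
  solve Keq expr → x = 0.04982; check Q = 1.9580e+04
Then remove 0.02207 M of E.
Step 2:
                   B          E          C          J
  Initial 2.2737e-05    0.04721     0.1689       2.53
  Change  1.0602e-05 1.0602e-05 -3.1805e-05 -2.1204e-05
  Equil   3.3339e-05    0.04722     0.1689       2.53
  solve Keq expr → x = -1.0602e-05; check Q = 1.9580e+04
Then remove 0.4974 M of J.
Step 3:
                   B          E          C          J
  Initial 3.3339e-05    0.04722     0.1689      2.032
  Change  -1.1802e-05 -1.1802e-05 3.5407e-05 2.3605e-05
  Equil   2.1536e-05    0.04721     0.1689      2.032
  solve Keq expr → x = 1.1802e-05; check Q = 1.9580e+04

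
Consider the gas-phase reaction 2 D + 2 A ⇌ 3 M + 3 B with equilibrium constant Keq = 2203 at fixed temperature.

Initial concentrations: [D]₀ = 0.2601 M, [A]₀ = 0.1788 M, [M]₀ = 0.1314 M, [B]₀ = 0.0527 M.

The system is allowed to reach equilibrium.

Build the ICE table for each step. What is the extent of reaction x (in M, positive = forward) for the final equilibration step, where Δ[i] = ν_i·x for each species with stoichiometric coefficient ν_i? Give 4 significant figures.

Q₀ = 1.5353e-04 vs Keq = 2203 ⇒ Q<K, forward
Step 1:
                   D          A          M          B
  init        0.2601     0.1788     0.1314     0.0527
  Δ          -0.1693    -0.1693     0.2539     0.2539
  eq         0.09083   0.009525     0.3853     0.3066
  solve Keq expr → x = 0.08464; check Q = 2203

x = 0.08464 M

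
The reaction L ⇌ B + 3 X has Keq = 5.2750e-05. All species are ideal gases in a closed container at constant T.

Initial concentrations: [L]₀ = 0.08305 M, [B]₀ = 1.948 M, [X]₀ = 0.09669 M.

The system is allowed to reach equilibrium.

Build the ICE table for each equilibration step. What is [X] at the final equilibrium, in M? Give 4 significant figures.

Q₀ = 0.0212 vs Keq = 5.2750e-05 ⇒ Q>K, reverse
Step 1:
                   L          B          X
  I          0.08305      1.948    0.09669
  C           0.0274    -0.0274   -0.08221
  E           0.1105      1.921    0.01448
  solve Keq expr → x = -0.0274; check Q = 5.2750e-05

[X]_eq = 0.01448 M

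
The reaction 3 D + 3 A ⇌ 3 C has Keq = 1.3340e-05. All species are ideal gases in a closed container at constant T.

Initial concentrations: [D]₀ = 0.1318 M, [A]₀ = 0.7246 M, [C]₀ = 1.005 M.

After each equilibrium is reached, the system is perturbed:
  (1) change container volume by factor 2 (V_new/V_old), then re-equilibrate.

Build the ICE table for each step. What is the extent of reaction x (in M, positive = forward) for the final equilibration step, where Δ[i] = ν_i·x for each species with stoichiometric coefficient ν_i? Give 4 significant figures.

Q₀ = 1165 vs Keq = 1.3340e-05 ⇒ Q>K, reverse
Step 1:
                  D         A         C
  Initial    0.1318    0.7246     1.005
  Change     0.9613    0.9613   -0.9613
  Equil       1.093     1.686   0.04371
  solve Keq expr → x = -0.3204; check Q = 1.3340e-05
Then change container volume by factor 2 (V_new/V_old).
Step 2:
                  D         A         C
  Initial    0.5465    0.8429   0.02185
  Change    0.01058   0.01058  -0.01058
  Equil      0.5571    0.8535   0.01128
  solve Keq expr → x = -0.003525; check Q = 1.3340e-05

x = -0.003525 M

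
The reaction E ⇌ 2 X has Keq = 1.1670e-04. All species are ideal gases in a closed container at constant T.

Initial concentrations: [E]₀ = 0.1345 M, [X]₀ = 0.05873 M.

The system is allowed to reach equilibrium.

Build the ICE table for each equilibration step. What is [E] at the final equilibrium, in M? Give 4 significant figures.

[E]_eq = 0.1617 M

Q₀ = 0.02564 vs Keq = 1.1670e-04 ⇒ Q>K, reverse
Step 1:
                   E          X
  init        0.1345    0.05873
  Δ          0.02719   -0.05439
  eq          0.1617   0.004344
  solve Keq expr → x = -0.02719; check Q = 1.1670e-04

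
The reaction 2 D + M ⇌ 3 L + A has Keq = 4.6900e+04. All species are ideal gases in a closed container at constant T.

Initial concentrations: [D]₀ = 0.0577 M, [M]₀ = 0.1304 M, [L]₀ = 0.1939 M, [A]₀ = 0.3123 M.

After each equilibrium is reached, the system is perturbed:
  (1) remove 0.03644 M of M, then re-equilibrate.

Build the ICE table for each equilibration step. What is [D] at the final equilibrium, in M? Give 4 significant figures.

[D]_eq = 0.00154 M

Q₀ = 5.244 vs Keq = 4.6900e+04 ⇒ Q<K, forward
Step 1:
                   D          M          L          A
  I           0.0577     0.1304     0.1939     0.3123
  C         -0.05646   -0.02823    0.08469    0.02823
  E          0.00124     0.1022     0.2786     0.3405
  solve Keq expr → x = 0.02823; check Q = 4.6900e+04
Then remove 0.03644 M of M.
Step 2:
                   D          M          L          A
  I          0.00124    0.06573     0.2786     0.3405
  C       3.0003e-04 1.5002e-04 -4.5005e-04 -1.5002e-04
  E          0.00154    0.06588     0.2781     0.3404
  solve Keq expr → x = -1.5002e-04; check Q = 4.6900e+04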